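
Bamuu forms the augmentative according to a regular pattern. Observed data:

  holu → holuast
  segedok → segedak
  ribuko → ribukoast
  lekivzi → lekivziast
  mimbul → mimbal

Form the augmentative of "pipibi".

pipibiast

segedok and ribuko both have last vowel 'o' yet inflect differently (segedak, ribukoast), so the last vowel is not what conditions the rule; whether the stem ends in a vowel or a consonant is.
"pipibi" ends in a vowel. The stems ending in a vowel (lekivzi → lekivziast, ribuko → ribukoast, holu → holuast) add -ast.
The other pattern: stems ending in a consonant change the last vowel to 'a'.
So pipibi → pipibiast.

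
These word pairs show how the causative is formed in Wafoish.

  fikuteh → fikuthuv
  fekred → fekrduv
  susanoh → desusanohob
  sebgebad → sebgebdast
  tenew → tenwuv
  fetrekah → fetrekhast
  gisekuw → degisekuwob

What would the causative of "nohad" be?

"nohad" has last vowel 'a'. The stems whose last vowel is 'a' (sebgebad → sebgebdast, fetrekah → fetrekhast) delete the last vowel and add -ast.
The other patterns: stems whose last vowel is 'e' delete the last vowel and add -uv; stems whose last vowel is 'o' or 'u' add de- … -ob around the stem.
So nohad → nohdast.

nohdast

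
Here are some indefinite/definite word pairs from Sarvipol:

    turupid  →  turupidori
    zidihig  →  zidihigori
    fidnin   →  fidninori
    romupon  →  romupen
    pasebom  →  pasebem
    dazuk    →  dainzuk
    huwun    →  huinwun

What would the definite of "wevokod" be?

wevoked

fidnin and romupon both end in -n yet inflect differently (fidninori, romupen), so the final letter is not what conditions the rule; the last vowel is.
"wevokod" has last vowel 'o'. The stems whose last vowel is 'o' (romupon → romupen, pasebom → pasebem) change the last vowel to 'e'.
The other patterns: stems whose last vowel is 'i' add -ori; stems whose last vowel is 'u' insert -in- after the first vowel.
So wevokod → wevoked.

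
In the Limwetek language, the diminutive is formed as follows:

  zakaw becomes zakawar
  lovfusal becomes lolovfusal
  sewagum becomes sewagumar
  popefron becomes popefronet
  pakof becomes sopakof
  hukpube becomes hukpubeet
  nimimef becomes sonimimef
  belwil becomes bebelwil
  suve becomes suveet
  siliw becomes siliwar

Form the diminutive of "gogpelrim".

pakof and popefron both have last vowel 'o' yet inflect differently (sopakof, popefronet), so the last vowel is not what conditions the rule; the final letter is.
"gogpelrim" ends in -m. The one such stem in the data (sewagum → sewagumar) adds -ar, so the same rule applies.
So gogpelrim → gogpelrimar.

gogpelrimar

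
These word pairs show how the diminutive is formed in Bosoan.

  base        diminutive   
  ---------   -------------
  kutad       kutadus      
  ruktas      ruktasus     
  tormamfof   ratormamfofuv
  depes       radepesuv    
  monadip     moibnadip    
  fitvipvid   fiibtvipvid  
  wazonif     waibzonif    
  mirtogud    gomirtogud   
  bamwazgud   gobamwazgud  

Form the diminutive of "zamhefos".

ruktas and depes both end in -s yet inflect differently (ruktasus, radepesuv), so the final letter is not what conditions the rule; the last vowel is.
"zamhefos" has last vowel 'o'. The one such stem in the data (tormamfof → ratormamfofuv) adds ra- … -uv around the stem, so the same rule applies.
So zamhefos → razamhefosuv.

razamhefosuv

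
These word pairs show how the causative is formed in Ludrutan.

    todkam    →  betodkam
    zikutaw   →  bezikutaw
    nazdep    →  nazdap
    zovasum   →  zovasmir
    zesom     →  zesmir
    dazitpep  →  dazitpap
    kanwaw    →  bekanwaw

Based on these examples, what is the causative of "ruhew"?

"ruhew" has last vowel 'e'. The stems whose last vowel is 'e' (dazitpep → dazitpap, nazdep → nazdap) change the last vowel to 'a'.
The other patterns: stems whose last vowel is 'a' add the prefix be-; stems whose last vowel is 'o' or 'u' delete the last vowel and add -ir.
So ruhew → ruhaw.

ruhaw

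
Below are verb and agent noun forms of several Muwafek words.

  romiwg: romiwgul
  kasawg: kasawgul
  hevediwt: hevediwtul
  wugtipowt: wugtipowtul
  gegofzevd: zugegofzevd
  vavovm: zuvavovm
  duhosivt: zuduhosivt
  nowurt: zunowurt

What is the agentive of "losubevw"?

zulosubevw

"losubevw" has second-to-last letter 'v'. The stems whose second-to-last letter is 'v' (gegofzevd → zugegofzevd, vavovm → zuvavovm, duhosivt → zuduhosivt) add the prefix zu-.
So losubevw → zulosubevw.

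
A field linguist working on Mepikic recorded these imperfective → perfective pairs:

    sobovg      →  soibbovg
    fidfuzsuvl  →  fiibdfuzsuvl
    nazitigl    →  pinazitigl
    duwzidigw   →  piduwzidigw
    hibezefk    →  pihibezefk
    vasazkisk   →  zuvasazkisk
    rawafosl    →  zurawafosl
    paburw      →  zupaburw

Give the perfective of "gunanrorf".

zugunanrorf

fidfuzsuvl and nazitigl both end in -l yet inflect differently (fiibdfuzsuvl, pinazitigl), so the final letter is not what conditions the rule; the second-to-last letter is.
"gunanrorf" has second-to-last letter 'r'. The one such stem in the data (paburw → zupaburw) adds the prefix zu-, so the same rule applies.
The other patterns: stems whose second-to-last letter is 'v' insert -ib- after the first vowel; stems whose second-to-last letter is 'f' or 'g' add the prefix pi-.
So gunanrorf → zugunanrorf.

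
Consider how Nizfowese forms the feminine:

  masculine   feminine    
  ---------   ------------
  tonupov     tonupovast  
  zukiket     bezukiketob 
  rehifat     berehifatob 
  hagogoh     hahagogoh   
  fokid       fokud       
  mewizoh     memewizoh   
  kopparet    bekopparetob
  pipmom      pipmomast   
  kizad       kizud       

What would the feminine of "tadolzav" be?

tadolzavast

"tadolzav" ends in -v. The one such stem in the data (tonupov → tonupovast) adds -ast, so the same rule applies.
So tadolzav → tadolzavast.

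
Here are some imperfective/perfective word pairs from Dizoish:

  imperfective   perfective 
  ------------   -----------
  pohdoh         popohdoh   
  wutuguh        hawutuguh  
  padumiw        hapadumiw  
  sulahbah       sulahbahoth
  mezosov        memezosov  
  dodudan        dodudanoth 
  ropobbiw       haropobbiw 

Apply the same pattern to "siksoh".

sulahbah and pohdoh both end in -h yet inflect differently (sulahbahoth, popohdoh), so the final letter is not what conditions the rule; the last vowel is.
"siksoh" has last vowel 'o'. The stems whose last vowel is 'o' (pohdoh → popohdoh, mezosov → memezosov) repeat the first consonant+vowel as a prefix.
So siksoh → sisiksoh.

sisiksoh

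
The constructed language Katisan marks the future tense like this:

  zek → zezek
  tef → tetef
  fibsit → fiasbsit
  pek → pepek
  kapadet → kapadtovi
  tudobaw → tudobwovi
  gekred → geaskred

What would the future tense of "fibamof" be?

fibamfovi

fibsit and kapadet both end in -t yet inflect differently (fiasbsit, kapadtovi), so the final letter is not what conditions the rule; the number of vowels is.
"fibamof" has 3 vowels. The stems with 3 vowels (tudobaw → tudobwovi, kapadet → kapadtovi) delete the last vowel and add -ovi.
So fibamof → fibamfovi.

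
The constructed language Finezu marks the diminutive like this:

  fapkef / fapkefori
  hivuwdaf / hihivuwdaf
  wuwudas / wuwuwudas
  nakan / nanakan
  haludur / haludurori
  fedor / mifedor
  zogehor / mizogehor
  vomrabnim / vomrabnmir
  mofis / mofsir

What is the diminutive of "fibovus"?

"fibovus" has last vowel 'u'. The one such stem in the data (haludur → haludurori) adds -ori, so the same rule applies.
So fibovus → fibovusori.

fibovusori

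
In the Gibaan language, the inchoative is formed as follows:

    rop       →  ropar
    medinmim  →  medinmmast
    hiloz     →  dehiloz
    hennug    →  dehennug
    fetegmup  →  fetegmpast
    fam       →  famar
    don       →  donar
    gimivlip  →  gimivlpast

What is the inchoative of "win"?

winar

rop and gimivlip both end in -p yet inflect differently (ropar, gimivlpast), so the final letter is not what conditions the rule; the number of vowels is.
"win" has 1 vowel. The stems with 1 vowel (fam → famar, don → donar, rop → ropar) add -ar.
The other patterns: stems with 2 vowels add the prefix de-; stems with 3 vowels delete the last vowel and add -ast.
So win → winar.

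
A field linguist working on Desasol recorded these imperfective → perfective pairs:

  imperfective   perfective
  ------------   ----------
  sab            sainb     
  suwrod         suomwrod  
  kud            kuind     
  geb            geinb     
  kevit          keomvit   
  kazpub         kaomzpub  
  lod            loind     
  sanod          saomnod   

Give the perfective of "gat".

kazpub and sab both end in -b yet inflect differently (kaomzpub, sainb), so the final letter is not what conditions the rule; the number of vowels is.
"gat" has 1 vowel. The stems with 1 vowel (sab → sainb, geb → geinb, lod → loind) insert -in- after the first vowel.
The other pattern: stems with 2 vowels insert -om- after the first vowel.
So gat → gaint.

gaint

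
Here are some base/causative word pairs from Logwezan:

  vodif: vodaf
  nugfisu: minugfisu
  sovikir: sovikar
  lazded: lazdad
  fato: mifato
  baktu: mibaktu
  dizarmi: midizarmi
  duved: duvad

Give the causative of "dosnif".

dosnaf

dizarmi and sovikir both have last vowel 'i' yet inflect differently (midizarmi, sovikar), so the last vowel is not what conditions the rule; whether the stem ends in a vowel or a consonant is.
"dosnif" ends in a consonant. The stems ending in a consonant (lazded → lazdad, sovikir → sovikar, duved → duvad) change the last vowel to 'a'.
So dosnif → dosnaf.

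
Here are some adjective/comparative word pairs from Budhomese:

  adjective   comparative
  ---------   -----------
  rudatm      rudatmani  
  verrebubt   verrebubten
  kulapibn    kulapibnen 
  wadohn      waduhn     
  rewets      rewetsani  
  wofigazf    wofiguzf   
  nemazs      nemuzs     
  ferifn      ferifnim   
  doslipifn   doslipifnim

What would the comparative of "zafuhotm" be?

kulapibn and wadohn both end in -n yet inflect differently (kulapibnen, waduhn), so the final letter is not what conditions the rule; the second-to-last letter is.
"zafuhotm" has second-to-last letter 't'. The stems whose second-to-last letter is 't' (rewets → rewetsani, rudatm → rudatmani) add -ani.
So zafuhotm → zafuhotmani.

zafuhotmani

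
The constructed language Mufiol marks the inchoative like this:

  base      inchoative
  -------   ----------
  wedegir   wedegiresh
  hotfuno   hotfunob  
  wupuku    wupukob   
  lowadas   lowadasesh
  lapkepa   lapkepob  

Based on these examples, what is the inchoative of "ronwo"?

ronwob

lowadas and lapkepa both have last vowel 'a' yet inflect differently (lowadasesh, lapkepob), so the last vowel is not what conditions the rule; whether the stem ends in a vowel or a consonant is.
"ronwo" ends in a vowel. The stems ending in a vowel (hotfuno → hotfunob, wupuku → wupukob, lapkepa → lapkepob) drop the final letter and add -ob.
So ronwo → ronwob.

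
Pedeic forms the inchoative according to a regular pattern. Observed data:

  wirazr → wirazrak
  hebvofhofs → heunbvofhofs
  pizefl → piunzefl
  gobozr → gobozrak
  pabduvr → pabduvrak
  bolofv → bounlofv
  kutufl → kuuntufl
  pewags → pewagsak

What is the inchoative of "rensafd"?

reunnsafd

hebvofhofs and pewags both end in -s yet inflect differently (heunbvofhofs, pewagsak), so the final letter is not what conditions the rule; the second-to-last letter is.
"rensafd" has second-to-last letter 'f'. The stems whose second-to-last letter is 'f' (kutufl → kuuntufl, bolofv → bounlofv, pizefl → piunzefl) insert -un- after the first vowel.
The other pattern: stems whose second-to-last letter is 'g', 'v' or 'z' add -ak.
So rensafd → reunnsafd.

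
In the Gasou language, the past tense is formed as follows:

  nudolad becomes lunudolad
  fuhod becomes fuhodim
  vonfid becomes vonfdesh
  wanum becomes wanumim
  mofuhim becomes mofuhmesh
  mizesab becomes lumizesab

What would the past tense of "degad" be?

ludegad

vonfid and nudolad both end in -d yet inflect differently (vonfdesh, lunudolad), so the final letter is not what conditions the rule; the last vowel is.
"degad" has last vowel 'a'. The stems whose last vowel is 'a' (mizesab → lumizesab, nudolad → lunudolad) add the prefix lu-.
So degad → ludegad.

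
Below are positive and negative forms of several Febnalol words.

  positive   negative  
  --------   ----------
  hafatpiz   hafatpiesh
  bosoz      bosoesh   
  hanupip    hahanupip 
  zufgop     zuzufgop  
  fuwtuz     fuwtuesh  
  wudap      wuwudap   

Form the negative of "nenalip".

nenenalip

"nenalip" ends in -p. The stems ending in -p (zufgop → zuzufgop, hanupip → hahanupip, wudap → wuwudap) repeat the first consonant+vowel as a prefix.
The other pattern: stems ending in -z drop the final letter and add -esh.
So nenalip → nenenalip.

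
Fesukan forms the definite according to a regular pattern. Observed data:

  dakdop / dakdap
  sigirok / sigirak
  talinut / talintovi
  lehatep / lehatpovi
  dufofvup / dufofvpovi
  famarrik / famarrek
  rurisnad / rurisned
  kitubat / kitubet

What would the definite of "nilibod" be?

dakdop and lehatep both end in -p yet inflect differently (dakdap, lehatpovi), so the final letter is not what conditions the rule; the last vowel is.
"nilibod" has last vowel 'o'. The stems whose last vowel is 'o' (dakdop → dakdap, sigirok → sigirak) change the last vowel to 'a'.
So nilibod → nilibad.

nilibad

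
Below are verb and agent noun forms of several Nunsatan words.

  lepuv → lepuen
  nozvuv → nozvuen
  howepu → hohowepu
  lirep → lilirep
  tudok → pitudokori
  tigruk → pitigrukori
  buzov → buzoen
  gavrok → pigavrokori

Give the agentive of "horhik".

pihorhikori

"horhik" ends in -k. The stems ending in -k (tigruk → pitigrukori, tudok → pitudokori, gavrok → pigavrokori) add pi- … -ori around the stem.
The other patterns: stems ending in -v drop the final letter and add -en; stems ending in -p or -u repeat the first consonant+vowel as a prefix.
So horhik → pihorhikori.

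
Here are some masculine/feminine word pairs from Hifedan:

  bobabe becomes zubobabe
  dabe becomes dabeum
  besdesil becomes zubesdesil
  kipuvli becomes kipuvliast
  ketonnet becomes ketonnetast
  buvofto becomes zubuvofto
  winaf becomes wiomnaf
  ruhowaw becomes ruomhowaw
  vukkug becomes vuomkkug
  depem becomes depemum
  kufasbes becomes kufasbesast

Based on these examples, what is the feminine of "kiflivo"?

kiflivoast

bobabe and dabe both end in -e yet inflect differently (zubobabe, dabeum), so the final letter is not what conditions the rule; the first letter is.
"kiflivo" begins with k-. The stems beginning with k- (kufasbes → kufasbesast, kipuvli → kipuvliast, ketonnet → ketonnetast) add -ast.
The other patterns: stems beginning with b- add the prefix zu-; stems beginning with d- add -um; stems beginning with r-, v- or w- insert -om- after the first vowel.
So kiflivo → kiflivoast.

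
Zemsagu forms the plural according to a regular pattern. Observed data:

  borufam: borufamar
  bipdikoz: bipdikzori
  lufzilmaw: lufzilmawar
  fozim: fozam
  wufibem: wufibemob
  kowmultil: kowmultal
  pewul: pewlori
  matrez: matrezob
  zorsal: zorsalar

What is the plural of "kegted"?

"kegted" has last vowel 'e'. The stems whose last vowel is 'e' (matrez → matrezob, wufibem → wufibemob) add -ob.
So kegted → kegtedob.

kegtedob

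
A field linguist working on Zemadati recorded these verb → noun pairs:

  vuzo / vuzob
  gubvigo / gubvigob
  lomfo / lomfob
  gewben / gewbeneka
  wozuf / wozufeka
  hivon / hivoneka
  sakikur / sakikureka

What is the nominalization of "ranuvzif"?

ranuvzifeka

"ranuvzif" ends in -f. The one such stem in the data (wozuf → wozufeka) adds -eka, so the same rule applies.
The other pattern: stems ending in -o drop the final letter and add -ob.
So ranuvzif → ranuvzifeka.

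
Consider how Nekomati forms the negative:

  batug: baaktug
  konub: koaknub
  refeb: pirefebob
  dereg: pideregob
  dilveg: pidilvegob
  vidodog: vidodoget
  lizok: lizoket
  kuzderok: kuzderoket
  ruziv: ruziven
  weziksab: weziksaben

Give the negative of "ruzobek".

piruzobekob

konub and refeb both end in -b yet inflect differently (koaknub, pirefebob), so the final letter is not what conditions the rule; the last vowel is.
"ruzobek" has last vowel 'e'. The stems whose last vowel is 'e' (refeb → pirefebob, dereg → pideregob, dilveg → pidilvegob) add pi- … -ob around the stem.
So ruzobek → piruzobekob.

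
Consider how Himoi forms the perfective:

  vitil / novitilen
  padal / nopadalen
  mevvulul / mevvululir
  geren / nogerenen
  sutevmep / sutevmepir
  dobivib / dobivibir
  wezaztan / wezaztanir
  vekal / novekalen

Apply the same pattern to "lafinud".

lafinudir

"lafinud" has 3 vowels. The stems with 3 vowels (mevvulul → mevvululir, dobivib → dobivibir, wezaztan → wezaztanir) add -ir.
The other pattern: stems with 2 vowels add no- … -en around the stem.
So lafinud → lafinudir.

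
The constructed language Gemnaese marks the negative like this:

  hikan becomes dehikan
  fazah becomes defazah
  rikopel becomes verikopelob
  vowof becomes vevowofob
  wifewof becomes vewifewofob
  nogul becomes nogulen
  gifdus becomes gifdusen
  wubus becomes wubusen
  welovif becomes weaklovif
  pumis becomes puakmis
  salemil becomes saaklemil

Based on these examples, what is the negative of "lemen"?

velemenob

rikopel and nogul both end in -l yet inflect differently (verikopelob, nogulen), so the final letter is not what conditions the rule; the last vowel is.
"lemen" has last vowel 'e'. The one such stem in the data (rikopel → verikopelob) adds ve- … -ob around the stem, so the same rule applies.
The other patterns: stems whose last vowel is 'a' add the prefix de-; stems whose last vowel is 'u' add -en; stems whose last vowel is 'i' insert -ak- after the first vowel.
So lemen → velemenob.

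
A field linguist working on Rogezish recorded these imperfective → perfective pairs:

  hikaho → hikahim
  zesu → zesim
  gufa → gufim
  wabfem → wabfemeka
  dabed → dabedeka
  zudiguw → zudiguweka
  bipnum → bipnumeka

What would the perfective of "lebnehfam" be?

"lebnehfam" ends in a consonant. The stems ending in a consonant (wabfem → wabfemeka, dabed → dabedeka, zudiguw → zudiguweka) add -eka.
So lebnehfam → lebnehfameka.

lebnehfameka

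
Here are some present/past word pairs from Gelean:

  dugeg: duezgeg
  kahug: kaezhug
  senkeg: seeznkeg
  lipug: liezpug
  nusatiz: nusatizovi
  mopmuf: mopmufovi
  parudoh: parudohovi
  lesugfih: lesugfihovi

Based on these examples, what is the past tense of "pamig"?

paezmig

kahug and mopmuf both have last vowel 'u' yet inflect differently (kaezhug, mopmufovi), so the last vowel is not what conditions the rule; the final letter is.
"pamig" ends in -g. The stems ending in -g (dugeg → duezgeg, kahug → kaezhug, senkeg → seeznkeg) insert -ez- after the first vowel.
The other pattern: stems ending in -f, -h or -z add -ovi.
So pamig → paezmig.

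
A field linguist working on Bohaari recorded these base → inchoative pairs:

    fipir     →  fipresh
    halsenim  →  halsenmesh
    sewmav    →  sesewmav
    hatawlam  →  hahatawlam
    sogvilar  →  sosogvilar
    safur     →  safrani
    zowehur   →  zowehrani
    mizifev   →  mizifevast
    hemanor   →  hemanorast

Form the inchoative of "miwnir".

halsenim and hatawlam both end in -m yet inflect differently (halsenmesh, hahatawlam), so the final letter is not what conditions the rule; the last vowel is.
"miwnir" has last vowel 'i'. The stems whose last vowel is 'i' (fipir → fipresh, halsenim → halsenmesh) delete the last vowel and add -esh.
The other patterns: stems whose last vowel is 'a' repeat the first consonant+vowel as a prefix; stems whose last vowel is 'u' delete the last vowel and add -ani; stems whose last vowel is 'e' or 'o' add -ast.
So miwnir → miwnresh.

miwnresh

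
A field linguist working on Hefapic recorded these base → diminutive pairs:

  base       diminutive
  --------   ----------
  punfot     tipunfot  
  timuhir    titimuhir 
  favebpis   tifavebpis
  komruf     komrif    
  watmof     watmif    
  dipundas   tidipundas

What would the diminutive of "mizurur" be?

watmof and punfot both have last vowel 'o' yet inflect differently (watmif, tipunfot), so the last vowel is not what conditions the rule; the final letter is.
"mizurur" ends in -r. The one such stem in the data (timuhir → titimuhir) adds the prefix ti-, so the same rule applies.
The other pattern: stems ending in -f change the last vowel to 'i'.
So mizurur → timizurur.

timizurur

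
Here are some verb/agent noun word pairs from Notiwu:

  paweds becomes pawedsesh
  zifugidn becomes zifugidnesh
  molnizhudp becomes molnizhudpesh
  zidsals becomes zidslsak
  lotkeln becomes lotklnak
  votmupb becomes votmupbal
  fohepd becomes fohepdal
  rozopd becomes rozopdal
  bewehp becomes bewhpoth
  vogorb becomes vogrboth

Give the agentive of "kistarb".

"kistarb" has second-to-last letter 'r'. The one such stem in the data (vogorb → vogrboth) deletes the last vowel and adds -oth (as does bewehp), so the same rule applies.
So kistarb → kistrboth.

kistrboth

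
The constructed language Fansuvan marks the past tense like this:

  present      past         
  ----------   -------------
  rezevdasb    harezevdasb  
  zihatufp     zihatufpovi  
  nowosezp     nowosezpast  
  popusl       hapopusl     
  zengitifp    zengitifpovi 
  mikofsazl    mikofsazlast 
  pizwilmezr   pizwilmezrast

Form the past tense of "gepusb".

hagepusb

popusl and mikofsazl both end in -l yet inflect differently (hapopusl, mikofsazlast), so the final letter is not what conditions the rule; the second-to-last letter is.
"gepusb" has second-to-last letter 's'. The stems whose second-to-last letter is 's' (rezevdasb → harezevdasb, popusl → hapopusl) add the prefix ha-.
The other patterns: stems whose second-to-last letter is 'z' add -ast; stems whose second-to-last letter is 'f' add -ovi.
So gepusb → hagepusb.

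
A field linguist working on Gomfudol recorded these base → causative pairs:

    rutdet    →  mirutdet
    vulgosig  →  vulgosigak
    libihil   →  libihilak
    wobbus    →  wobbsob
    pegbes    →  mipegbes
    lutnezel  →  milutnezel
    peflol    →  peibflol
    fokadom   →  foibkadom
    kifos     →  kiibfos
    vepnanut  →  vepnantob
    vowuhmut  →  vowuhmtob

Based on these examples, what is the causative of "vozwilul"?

"vozwilul" has last vowel 'u'. The stems whose last vowel is 'u' (vepnanut → vepnantob, vowuhmut → vowuhmtob, wobbus → wobbsob) delete the last vowel and add -ob.
The other patterns: stems whose last vowel is 'e' add the prefix mi-; stems whose last vowel is 'o' insert -ib- after the first vowel; stems whose last vowel is 'i' add -ak.
So vozwilul → vozwillob.

vozwillob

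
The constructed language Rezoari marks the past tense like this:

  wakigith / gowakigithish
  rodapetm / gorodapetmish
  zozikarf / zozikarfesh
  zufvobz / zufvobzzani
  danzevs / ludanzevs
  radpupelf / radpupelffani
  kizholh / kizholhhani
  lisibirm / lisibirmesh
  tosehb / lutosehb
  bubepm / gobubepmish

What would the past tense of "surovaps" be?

gosurovapsish

"surovaps" has second-to-last letter 'p'. The one such stem in the data (bubepm → gobubepmish) adds go- … -ish around the stem, so the same rule applies.
The other patterns: stems whose second-to-last letter is 'h' or 'v' add the prefix lu-; stems whose second-to-last letter is 'r' add -esh; stems whose second-to-last letter is 'b' or 'l' double the final consonant and add -ani.
So surovaps → gosurovapsish.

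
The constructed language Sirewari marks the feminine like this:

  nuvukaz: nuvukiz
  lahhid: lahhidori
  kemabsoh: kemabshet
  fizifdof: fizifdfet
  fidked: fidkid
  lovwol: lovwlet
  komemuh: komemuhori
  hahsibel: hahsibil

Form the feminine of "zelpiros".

zelpirset

kemabsoh and komemuh both end in -h yet inflect differently (kemabshet, komemuhori), so the final letter is not what conditions the rule; the last vowel is.
"zelpiros" has last vowel 'o'. The stems whose last vowel is 'o' (lovwol → lovwlet, fizifdof → fizifdfet, kemabsoh → kemabshet) delete the last vowel and add -et.
The other patterns: stems whose last vowel is 'i' or 'u' add -ori; stems whose last vowel is 'a' or 'e' change the last vowel to 'i'.
So zelpiros → zelpirset.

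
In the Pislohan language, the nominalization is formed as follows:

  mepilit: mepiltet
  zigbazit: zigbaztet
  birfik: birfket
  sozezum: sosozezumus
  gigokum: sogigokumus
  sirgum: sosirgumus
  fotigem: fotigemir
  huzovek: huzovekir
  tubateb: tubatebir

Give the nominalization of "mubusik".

"mubusik" has last vowel 'i'. The stems whose last vowel is 'i' (mepilit → mepiltet, zigbazit → zigbaztet, birfik → birfket) delete the last vowel and add -et.
So mubusik → mubusket.

mubusket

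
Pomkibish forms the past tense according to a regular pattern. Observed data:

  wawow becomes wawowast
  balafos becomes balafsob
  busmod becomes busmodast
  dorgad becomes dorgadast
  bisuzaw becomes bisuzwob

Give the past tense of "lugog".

bisuzaw and wawow both end in -w yet inflect differently (bisuzwob, wawowast), so the final letter is not what conditions the rule; the number of vowels is.
"lugog" has 2 vowels. The stems with 2 vowels (busmod → busmodast, dorgad → dorgadast, wawow → wawowast) add -ast.
So lugog → lugogast.

lugogast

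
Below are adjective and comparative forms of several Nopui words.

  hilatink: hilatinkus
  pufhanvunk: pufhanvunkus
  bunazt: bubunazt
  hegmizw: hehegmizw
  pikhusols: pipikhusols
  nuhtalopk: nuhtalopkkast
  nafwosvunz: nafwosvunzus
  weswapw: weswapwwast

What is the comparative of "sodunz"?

pufhanvunk and nuhtalopk both end in -k yet inflect differently (pufhanvunkus, nuhtalopkkast), so the final letter is not what conditions the rule; the second-to-last letter is.
"sodunz" has second-to-last letter 'n'. The stems whose second-to-last letter is 'n' (pufhanvunk → pufhanvunkus, nafwosvunz → nafwosvunzus, hilatink → hilatinkus) add -us.
The other patterns: stems whose second-to-last letter is 'p' double the final consonant and add -ast; stems whose second-to-last letter is 'l' or 'z' repeat the first consonant+vowel as a prefix.
So sodunz → sodunzus.

sodunzus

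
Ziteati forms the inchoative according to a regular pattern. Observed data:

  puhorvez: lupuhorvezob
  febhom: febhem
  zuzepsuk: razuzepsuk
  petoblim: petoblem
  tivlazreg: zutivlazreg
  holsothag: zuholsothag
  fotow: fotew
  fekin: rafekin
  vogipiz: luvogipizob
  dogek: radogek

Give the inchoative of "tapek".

petoblim and vogipiz both have last vowel 'i' yet inflect differently (petoblem, luvogipizob), so the last vowel is not what conditions the rule; the final letter is.
"tapek" ends in -k. The stems ending in -k (dogek → radogek, zuzepsuk → razuzepsuk) add the prefix ra-.
The other patterns: stems ending in -m or -w change the last vowel to 'e'; stems ending in -z add lu- … -ob around the stem; stems ending in -g add the prefix zu-.
So tapek → ratapek.

ratapek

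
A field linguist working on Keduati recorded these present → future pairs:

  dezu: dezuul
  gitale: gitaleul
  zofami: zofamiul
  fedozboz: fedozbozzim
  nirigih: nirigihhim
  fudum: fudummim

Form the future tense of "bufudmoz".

zofami and nirigih both have last vowel 'i' yet inflect differently (zofamiul, nirigihhim), so the last vowel is not what conditions the rule; whether the stem ends in a vowel or a consonant is.
"bufudmoz" ends in a consonant. The stems ending in a consonant (fedozboz → fedozbozzim, nirigih → nirigihhim, fudum → fudummim) double the final consonant and add -im.
So bufudmoz → bufudmozzim.

bufudmozzim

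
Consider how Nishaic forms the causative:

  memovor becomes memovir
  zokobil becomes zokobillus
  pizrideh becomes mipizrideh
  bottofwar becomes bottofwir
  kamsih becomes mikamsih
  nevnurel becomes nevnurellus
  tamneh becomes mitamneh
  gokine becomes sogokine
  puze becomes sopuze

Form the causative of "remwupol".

tamneh and nevnurel both have last vowel 'e' yet inflect differently (mitamneh, nevnurellus), so the last vowel is not what conditions the rule; the final letter is.
"remwupol" ends in -l. The stems ending in -l (nevnurel → nevnurellus, zokobil → zokobillus) double the final consonant and add -us.
The other patterns: stems ending in -h add the prefix mi-; stems ending in -r change the last vowel to 'i'; stems ending in -e add the prefix so-.
So remwupol → remwupollus.

remwupollus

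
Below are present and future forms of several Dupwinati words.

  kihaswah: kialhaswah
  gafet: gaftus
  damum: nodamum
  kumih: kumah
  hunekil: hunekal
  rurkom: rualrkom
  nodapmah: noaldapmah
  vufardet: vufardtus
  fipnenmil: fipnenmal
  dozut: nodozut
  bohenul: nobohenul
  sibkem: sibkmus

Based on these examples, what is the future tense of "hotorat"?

"hotorat" has last vowel 'a'. The stems whose last vowel is 'a' (nodapmah → noaldapmah, kihaswah → kialhaswah) insert -al- after the first vowel.
The other patterns: stems whose last vowel is 'i' change the last vowel to 'a'; stems whose last vowel is 'u' add the prefix no-; stems whose last vowel is 'e' delete the last vowel and add -us.
So hotorat → hoaltorat.

hoaltorat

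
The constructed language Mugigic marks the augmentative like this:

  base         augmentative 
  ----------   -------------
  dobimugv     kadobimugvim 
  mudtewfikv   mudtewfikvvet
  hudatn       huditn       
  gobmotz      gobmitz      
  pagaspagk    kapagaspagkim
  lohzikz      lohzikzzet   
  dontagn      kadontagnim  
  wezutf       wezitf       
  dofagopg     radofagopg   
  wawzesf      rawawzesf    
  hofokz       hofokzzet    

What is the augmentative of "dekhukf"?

"dekhukf" has second-to-last letter 'k'. The stems whose second-to-last letter is 'k' (mudtewfikv → mudtewfikvvet, lohzikz → lohzikzzet, hofokz → hofokzzet) double the final consonant and add -et.
The other patterns: stems whose second-to-last letter is 't' change the last vowel to 'i'; stems whose second-to-last letter is 'g' add ka- … -im around the stem; stems whose second-to-last letter is 'p' or 's' add the prefix ra-.
So dekhukf → dekhukffet.

dekhukffet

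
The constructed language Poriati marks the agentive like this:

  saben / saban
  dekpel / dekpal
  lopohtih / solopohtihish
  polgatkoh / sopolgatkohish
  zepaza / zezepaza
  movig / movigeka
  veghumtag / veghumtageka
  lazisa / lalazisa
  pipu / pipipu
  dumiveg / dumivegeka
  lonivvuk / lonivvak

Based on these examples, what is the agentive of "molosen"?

lazisa and veghumtag both have last vowel 'a' yet inflect differently (lalazisa, veghumtageka), so the last vowel is not what conditions the rule; the final letter is.
"molosen" ends in -n. The one such stem in the data (saben → saban) changes the last vowel to 'a' (as do dekpel, lonivvuk), so the same rule applies.
The other patterns: stems ending in -h add so- … -ish around the stem; stems ending in -a or -u repeat the first consonant+vowel as a prefix; stems ending in -g add -eka.
So molosen → molosan.

molosan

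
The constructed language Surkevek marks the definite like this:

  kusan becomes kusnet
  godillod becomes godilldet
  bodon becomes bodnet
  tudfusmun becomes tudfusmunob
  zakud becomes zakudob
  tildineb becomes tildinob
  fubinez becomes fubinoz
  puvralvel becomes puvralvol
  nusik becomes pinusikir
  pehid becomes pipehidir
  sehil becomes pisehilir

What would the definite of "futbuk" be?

futbukob

"futbuk" has last vowel 'u'. The stems whose last vowel is 'u' (tudfusmun → tudfusmunob, zakud → zakudob) add -ob.
The other patterns: stems whose last vowel is 'a' or 'o' delete the last vowel and add -et; stems whose last vowel is 'e' change the last vowel to 'o'; stems whose last vowel is 'i' add pi- … -ir around the stem.
So futbuk → futbukob.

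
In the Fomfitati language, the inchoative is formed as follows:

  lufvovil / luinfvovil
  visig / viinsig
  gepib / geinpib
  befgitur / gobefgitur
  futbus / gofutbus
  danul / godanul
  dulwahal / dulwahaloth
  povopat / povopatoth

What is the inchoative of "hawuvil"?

hainwuvil

lufvovil and danul both end in -l yet inflect differently (luinfvovil, godanul), so the final letter is not what conditions the rule; the last vowel is.
"hawuvil" has last vowel 'i'. The stems whose last vowel is 'i' (lufvovil → luinfvovil, visig → viinsig, gepib → geinpib) insert -in- after the first vowel.
So hawuvil → hainwuvil.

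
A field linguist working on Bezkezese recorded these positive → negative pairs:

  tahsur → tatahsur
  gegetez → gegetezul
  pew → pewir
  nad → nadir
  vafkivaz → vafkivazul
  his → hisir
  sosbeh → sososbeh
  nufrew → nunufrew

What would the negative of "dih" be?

dihir

pew and nufrew both end in -w yet inflect differently (pewir, nunufrew), so the final letter is not what conditions the rule; the number of vowels is.
"dih" has 1 vowel. The stems with 1 vowel (his → hisir, pew → pewir, nad → nadir) add -ir.
The other patterns: stems with 2 vowels repeat the first consonant+vowel as a prefix; stems with 3 vowels add -ul.
So dih → dihir.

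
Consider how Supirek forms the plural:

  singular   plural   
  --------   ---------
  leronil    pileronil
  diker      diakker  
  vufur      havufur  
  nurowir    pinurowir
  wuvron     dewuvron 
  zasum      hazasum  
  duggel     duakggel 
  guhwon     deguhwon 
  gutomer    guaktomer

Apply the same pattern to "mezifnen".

"mezifnen" has last vowel 'e'. The stems whose last vowel is 'e' (diker → diakker, duggel → duakggel, gutomer → guaktomer) insert -ak- after the first vowel.
The other patterns: stems whose last vowel is 'u' add the prefix ha-; stems whose last vowel is 'i' add the prefix pi-; stems whose last vowel is 'o' add the prefix de-.
So mezifnen → meakzifnen.

meakzifnen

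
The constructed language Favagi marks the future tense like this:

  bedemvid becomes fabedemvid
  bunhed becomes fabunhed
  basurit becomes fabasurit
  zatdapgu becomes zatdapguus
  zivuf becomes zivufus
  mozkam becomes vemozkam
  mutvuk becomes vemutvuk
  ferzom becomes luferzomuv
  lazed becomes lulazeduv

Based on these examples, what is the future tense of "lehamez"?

lulehamezuv

"lehamez" begins with l-. The one such stem in the data (lazed → lulazeduv) adds lu- … -uv around the stem, so the same rule applies.
The other patterns: stems beginning with b- add the prefix fa-; stems beginning with z- add -us; stems beginning with m- add the prefix ve-.
So lehamez → lulehamezuv.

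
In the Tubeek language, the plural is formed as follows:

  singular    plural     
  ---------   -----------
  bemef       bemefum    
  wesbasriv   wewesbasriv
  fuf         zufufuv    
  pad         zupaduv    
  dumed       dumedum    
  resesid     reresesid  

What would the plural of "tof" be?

zutofuv

"tof" has 1 vowel. The stems with 1 vowel (fuf → zufufuv, pad → zupaduv) add zu- … -uv around the stem.
So tof → zutofuv.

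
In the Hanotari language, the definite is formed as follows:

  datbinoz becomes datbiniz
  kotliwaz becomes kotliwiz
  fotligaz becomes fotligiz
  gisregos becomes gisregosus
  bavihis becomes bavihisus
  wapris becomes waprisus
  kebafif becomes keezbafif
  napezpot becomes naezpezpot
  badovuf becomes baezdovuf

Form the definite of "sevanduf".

datbinoz and gisregos both have last vowel 'o' yet inflect differently (datbiniz, gisregosus), so the last vowel is not what conditions the rule; the final letter is.
"sevanduf" ends in -f. The stems ending in -f (kebafif → keezbafif, badovuf → baezdovuf) insert -ez- after the first vowel.
So sevanduf → seezvanduf.

seezvanduf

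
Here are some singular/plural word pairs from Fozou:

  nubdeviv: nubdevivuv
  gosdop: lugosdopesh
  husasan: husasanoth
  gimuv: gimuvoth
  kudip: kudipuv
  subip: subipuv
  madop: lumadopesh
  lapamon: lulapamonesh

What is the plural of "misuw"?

misuwoth

kudip and madop both end in -p yet inflect differently (kudipuv, lumadopesh), so the final letter is not what conditions the rule; the last vowel is.
"misuw" has last vowel 'u'. The one such stem in the data (gimuv → gimuvoth) adds -oth, so the same rule applies.
So misuw → misuwoth.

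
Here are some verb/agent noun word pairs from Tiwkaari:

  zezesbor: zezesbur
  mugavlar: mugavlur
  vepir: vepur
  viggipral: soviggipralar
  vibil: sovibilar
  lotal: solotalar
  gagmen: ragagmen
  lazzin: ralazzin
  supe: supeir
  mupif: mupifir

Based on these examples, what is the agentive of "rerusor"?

mugavlar and viggipral both have last vowel 'a' yet inflect differently (mugavlur, soviggipralar), so the last vowel is not what conditions the rule; the final letter is.
"rerusor" ends in -r. The stems ending in -r (zezesbor → zezesbur, mugavlar → mugavlur, vepir → vepur) change the last vowel to 'u'.
The other patterns: stems ending in -l add so- … -ar around the stem; stems ending in -n add the prefix ra-; stems ending in -e or -f add -ir.
So rerusor → rerusur.

rerusur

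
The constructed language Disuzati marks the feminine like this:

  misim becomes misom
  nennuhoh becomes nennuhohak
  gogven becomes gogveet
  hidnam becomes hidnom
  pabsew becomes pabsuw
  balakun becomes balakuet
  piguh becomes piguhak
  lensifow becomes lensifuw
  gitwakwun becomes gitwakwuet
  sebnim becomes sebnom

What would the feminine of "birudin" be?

piguh and gitwakwun both have last vowel 'u' yet inflect differently (piguhak, gitwakwuet), so the last vowel is not what conditions the rule; the final letter is.
"birudin" ends in -n. The stems ending in -n (gitwakwun → gitwakwuet, gogven → gogveet, balakun → balakuet) drop the final letter and add -et.
The other patterns: stems ending in -m change the last vowel to 'o'; stems ending in -h add -ak; stems ending in -w change the last vowel to 'u'.
So birudin → birudiet.

birudiet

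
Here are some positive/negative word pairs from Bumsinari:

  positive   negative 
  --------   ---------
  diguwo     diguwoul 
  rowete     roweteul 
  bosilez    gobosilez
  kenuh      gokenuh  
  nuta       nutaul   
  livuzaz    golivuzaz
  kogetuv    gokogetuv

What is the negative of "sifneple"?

sifnepleul

"sifneple" ends in a vowel. The stems ending in a vowel (rowete → roweteul, diguwo → diguwoul, nuta → nutaul) add -ul.
So sifneple → sifnepleul.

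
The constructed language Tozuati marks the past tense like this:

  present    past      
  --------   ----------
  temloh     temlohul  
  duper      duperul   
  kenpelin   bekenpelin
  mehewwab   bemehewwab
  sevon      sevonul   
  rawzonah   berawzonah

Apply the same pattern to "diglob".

rawzonah and temloh both end in -h yet inflect differently (berawzonah, temlohul), so the final letter is not what conditions the rule; the number of vowels is.
"diglob" has 2 vowels. The stems with 2 vowels (duper → duperul, temloh → temlohul, sevon → sevonul) add -ul.
The other pattern: stems with 3 vowels add the prefix be-.
So diglob → diglobul.

diglobul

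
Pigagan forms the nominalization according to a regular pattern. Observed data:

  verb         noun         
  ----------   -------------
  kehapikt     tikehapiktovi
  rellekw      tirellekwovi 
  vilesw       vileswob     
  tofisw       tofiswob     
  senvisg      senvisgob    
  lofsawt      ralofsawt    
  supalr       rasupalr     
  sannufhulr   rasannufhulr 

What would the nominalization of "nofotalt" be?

"nofotalt" has second-to-last letter 'l'. The stems whose second-to-last letter is 'l' (supalr → rasupalr, sannufhulr → rasannufhulr) add the prefix ra-.
So nofotalt → ranofotalt.

ranofotalt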